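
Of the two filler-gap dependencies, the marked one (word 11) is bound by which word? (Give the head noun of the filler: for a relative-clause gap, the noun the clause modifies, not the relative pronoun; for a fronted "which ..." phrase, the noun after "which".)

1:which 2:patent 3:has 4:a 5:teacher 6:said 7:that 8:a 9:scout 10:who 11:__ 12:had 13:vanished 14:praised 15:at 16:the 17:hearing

The marked gap is inside the relative clause, the subject of "vanished".
Its filler is the head noun "scout" (via "who"), at word 9.
(The other dependency links word 2 to a gap after word 14.)

9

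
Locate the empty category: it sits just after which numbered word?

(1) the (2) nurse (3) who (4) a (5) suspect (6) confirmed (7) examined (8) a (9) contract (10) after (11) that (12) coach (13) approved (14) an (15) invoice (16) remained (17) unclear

The displaced element is "the nurse" (word 2).
It is linked across 1 clause boundary (Ø).
It functions as the subject of "examined", so the gap sits immediately after word 6 ("confirmed").
Base order: A suspect confirmed the nurse examined a contract after that coach approved an invoice.

6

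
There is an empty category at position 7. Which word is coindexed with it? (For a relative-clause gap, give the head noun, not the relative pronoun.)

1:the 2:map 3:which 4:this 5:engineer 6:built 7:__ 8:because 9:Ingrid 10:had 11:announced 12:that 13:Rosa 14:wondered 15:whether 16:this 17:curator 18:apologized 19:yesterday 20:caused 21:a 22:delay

The gap at 7 is the object of "built", inside a relative clause.
The relative pronoun is "which" (word 3); it is bound by the head noun immediately before it.
Its filler is the head noun "map", at word 2.

2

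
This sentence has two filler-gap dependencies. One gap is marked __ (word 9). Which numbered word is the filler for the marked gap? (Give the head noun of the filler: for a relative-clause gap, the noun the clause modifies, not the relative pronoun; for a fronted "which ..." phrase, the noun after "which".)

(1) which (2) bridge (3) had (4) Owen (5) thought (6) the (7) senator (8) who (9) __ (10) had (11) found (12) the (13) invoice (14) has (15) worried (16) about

The marked gap is inside the relative clause, the subject of "found".
Its filler is the head noun "senator" (via "who"), at word 7.
(The other dependency links word 2 to a gap after word 16.)

7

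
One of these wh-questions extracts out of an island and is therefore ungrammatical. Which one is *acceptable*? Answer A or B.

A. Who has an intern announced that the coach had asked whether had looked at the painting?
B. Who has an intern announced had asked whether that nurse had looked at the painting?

B

In A, the wh-phrase is extracted from inside a wh-island (introduced by "whether"), which blocks movement.
In B, the extraction path crosses only that-complement boundaries, which are transparent.
So B is grammatical.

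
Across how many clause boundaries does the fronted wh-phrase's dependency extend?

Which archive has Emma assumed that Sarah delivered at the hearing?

1

"which archive" is extracted from the object of "delivered".
Boundaries crossed, outermost first: [that] — 1 in total.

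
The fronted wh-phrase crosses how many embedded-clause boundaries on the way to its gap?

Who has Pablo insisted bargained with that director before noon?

"who" is extracted from the subject of "bargained".
Boundaries crossed, outermost first: [Ø] — 1 in total.

1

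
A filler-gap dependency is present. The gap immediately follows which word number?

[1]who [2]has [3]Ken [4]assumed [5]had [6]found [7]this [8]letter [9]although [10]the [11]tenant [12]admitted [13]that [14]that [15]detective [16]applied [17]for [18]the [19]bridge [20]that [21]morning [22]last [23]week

The displaced element is "who" (word 1).
It is linked across 1 clause boundary (Ø).
It functions as the subject of "found", so the gap sits immediately after word 4 ("assumed").
Base order: Ken has assumed that who had found this letter although the tenant admitted that that detective applied for the bridge that morning last week.

4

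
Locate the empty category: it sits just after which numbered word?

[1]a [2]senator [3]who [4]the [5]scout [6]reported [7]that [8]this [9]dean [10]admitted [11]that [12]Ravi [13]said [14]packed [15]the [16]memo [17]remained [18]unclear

The displaced element is "a senator" (word 2).
It is linked across 3 clause boundaries (that → that → Ø).
It functions as the subject of "packed", so the gap sits immediately after word 13 ("said").
Base order: The scout reported that this dean admitted that Ravi said that a senator packed the memo.

13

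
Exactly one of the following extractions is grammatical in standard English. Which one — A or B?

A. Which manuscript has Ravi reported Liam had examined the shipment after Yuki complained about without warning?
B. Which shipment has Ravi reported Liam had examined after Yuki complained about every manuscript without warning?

In A, the wh-phrase is extracted from inside an adjunct island (introduced by "after"), which blocks movement.
In B, the extraction path crosses only that-complement boundaries, which are transparent.
So B is grammatical.

B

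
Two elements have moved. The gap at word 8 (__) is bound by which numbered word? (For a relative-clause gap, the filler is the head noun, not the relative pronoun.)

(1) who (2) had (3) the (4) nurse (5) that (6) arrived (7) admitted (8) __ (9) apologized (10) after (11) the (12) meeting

1

The marked gap is the subject of "apologized".
Its filler is the fronted wh-phrase "who", at word 1.
(The other dependency links word 4 to a gap after word 5.)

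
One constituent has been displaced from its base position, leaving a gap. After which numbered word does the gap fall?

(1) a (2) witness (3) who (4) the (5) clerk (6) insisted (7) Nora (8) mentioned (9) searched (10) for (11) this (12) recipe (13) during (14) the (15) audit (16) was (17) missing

The displaced element is "a witness" (word 2).
It is linked across 2 clause boundaries (Ø → Ø).
It functions as the subject of "searched", so the gap sits immediately after word 8 ("mentioned").
Base order: The clerk insisted Nora mentioned that a witness searched for this recipe during the audit.

8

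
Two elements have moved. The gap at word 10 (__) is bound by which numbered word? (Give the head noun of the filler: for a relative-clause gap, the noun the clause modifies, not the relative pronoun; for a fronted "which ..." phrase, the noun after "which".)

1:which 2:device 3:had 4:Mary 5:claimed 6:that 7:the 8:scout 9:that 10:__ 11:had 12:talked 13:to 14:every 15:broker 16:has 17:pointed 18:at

The marked gap is inside the relative clause, the subject of "talked".
Its filler is the head noun "scout" (via "that"), at word 8.
(The other dependency links word 2 to a gap after word 18.)

8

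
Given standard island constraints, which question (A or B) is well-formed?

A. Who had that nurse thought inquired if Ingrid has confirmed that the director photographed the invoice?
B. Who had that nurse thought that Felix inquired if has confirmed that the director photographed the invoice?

In B, the wh-phrase is extracted from inside a wh-island (introduced by "if"), which blocks movement.
In A, the extraction path crosses only that-complement boundaries, which are transparent.
So A is grammatical.

A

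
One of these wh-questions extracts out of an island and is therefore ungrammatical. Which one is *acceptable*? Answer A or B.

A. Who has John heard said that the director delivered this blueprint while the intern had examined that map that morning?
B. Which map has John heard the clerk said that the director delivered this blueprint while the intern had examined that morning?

A

In B, the wh-phrase is extracted from inside an adjunct island (introduced by "while"), which blocks movement.
In A, the extraction path crosses only that-complement boundaries, which are transparent.
So A is grammatical.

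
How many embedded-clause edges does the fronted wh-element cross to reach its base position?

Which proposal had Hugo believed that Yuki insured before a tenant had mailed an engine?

"which proposal" is extracted from the object of "insured".
Boundaries crossed, outermost first: [that] — 1 in total.

1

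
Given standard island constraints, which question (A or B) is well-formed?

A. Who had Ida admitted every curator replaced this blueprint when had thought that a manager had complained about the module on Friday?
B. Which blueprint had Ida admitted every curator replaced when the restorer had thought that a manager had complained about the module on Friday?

In A, the wh-phrase is extracted from inside an adjunct island (introduced by "when"), which blocks movement.
In B, the extraction path crosses only that-complement boundaries, which are transparent.
So B is grammatical.

B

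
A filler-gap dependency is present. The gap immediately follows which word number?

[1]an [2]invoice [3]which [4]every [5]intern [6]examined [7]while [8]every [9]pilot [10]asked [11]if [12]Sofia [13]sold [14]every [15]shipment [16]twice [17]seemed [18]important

The displaced element is "an invoice" (word 2).
It functions as the direct object of "examined", so the gap sits immediately after word 6 ("examined").
Base order: Every intern examined an invoice while every pilot asked if Sofia sold every shipment twice.

6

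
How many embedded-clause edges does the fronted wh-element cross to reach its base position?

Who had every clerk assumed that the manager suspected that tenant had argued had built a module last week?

3

"who" is extracted from the subject of "built".
Boundaries crossed, outermost first: [that], [Ø], [Ø] — 3 in total.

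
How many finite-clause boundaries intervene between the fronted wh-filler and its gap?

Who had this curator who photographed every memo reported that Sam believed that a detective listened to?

"who" is extracted from the PP object of "listened".
Boundaries crossed, outermost first: [that], [that] — 2 in total.

2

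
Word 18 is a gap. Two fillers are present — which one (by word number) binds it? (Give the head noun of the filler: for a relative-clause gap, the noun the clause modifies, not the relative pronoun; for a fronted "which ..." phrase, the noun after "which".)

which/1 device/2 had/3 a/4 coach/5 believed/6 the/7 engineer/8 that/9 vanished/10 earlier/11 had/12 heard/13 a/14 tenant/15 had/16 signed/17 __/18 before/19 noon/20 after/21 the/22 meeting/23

The marked gap is the direct object of "signed".
Its filler is the fronted wh-phrase "which device", at word 2.
(The other dependency links word 8 to a gap after word 9.)

2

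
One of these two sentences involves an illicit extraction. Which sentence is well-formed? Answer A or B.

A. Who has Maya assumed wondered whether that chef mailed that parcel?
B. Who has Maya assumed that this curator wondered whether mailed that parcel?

A

In B, the wh-phrase is extracted from inside a wh-island (introduced by "whether"), which blocks movement.
In A, the extraction path crosses only that-complement boundaries, which are transparent.
So A is grammatical.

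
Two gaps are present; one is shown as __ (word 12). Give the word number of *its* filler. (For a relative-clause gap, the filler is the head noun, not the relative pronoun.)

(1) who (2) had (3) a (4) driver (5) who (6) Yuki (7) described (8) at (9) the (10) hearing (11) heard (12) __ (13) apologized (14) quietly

The marked gap is the subject of "apologized".
Its filler is the fronted wh-phrase "who", at word 1.
(The other dependency links word 4 to a gap after word 7.)

1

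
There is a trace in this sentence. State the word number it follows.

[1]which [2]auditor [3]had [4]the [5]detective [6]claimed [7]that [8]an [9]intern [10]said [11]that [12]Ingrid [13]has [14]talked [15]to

15

The displaced element is "which auditor" (word 2).
It is linked across 2 clause boundaries (that → that).
It functions as the object of the preposition "to" of "talked", so the gap sits immediately after word 15 ("to").
Base order: The detective had claimed that an intern said that Ingrid has talked to which auditor.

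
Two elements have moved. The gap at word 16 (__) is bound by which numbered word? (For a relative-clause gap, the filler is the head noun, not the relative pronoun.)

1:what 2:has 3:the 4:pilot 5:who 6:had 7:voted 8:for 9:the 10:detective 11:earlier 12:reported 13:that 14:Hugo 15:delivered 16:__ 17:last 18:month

1

The marked gap is the direct object of "delivered".
Its filler is the fronted wh-phrase "what", at word 1.
(The other dependency links word 4 to a gap after word 5.)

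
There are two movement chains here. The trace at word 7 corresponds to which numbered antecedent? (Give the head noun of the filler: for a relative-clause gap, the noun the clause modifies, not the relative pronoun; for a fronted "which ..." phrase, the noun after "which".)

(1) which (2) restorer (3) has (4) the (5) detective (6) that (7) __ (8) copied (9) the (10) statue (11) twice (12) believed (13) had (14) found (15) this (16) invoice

5

The marked gap is inside the relative clause, the subject of "copied".
Its filler is the head noun "detective" (via "that"), at word 5.
(The other dependency links word 2 to a gap after word 12.)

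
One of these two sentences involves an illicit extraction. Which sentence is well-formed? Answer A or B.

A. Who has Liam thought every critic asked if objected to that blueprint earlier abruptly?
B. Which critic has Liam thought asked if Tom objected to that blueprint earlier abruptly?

In A, the wh-phrase is extracted from inside a wh-island (introduced by "if"), which blocks movement.
In B, the extraction path crosses only that-complement boundaries, which are transparent.
So B is grammatical.

B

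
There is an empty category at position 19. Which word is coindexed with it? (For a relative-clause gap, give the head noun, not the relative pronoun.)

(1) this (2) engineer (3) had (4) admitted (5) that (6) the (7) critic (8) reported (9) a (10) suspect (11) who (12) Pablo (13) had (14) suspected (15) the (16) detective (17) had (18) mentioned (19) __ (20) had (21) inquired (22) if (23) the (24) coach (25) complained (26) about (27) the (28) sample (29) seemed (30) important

10

The gap at 19 is the subject of "inquired", inside a relative clause.
The relative pronoun is "who" (word 11); it is bound by the head noun immediately before it.
Its filler is the head noun "suspect", at word 10.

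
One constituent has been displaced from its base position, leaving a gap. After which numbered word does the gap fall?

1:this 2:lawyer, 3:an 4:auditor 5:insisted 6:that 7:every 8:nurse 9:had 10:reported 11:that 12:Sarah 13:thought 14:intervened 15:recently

The displaced element is "this lawyer" (word 2).
It is linked across 3 clause boundaries (that → that → Ø).
It functions as the subject of "intervened", so the gap sits immediately after word 13 ("thought").
Base order: An auditor insisted that every nurse had reported that Sarah thought this lawyer intervened recently.

13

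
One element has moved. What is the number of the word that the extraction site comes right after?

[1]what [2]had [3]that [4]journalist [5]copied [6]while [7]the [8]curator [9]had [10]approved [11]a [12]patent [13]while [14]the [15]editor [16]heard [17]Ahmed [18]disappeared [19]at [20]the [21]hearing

5

The displaced element is "what" (word 1).
It functions as the direct object of "copied", so the gap sits immediately after word 5 ("copied").
Base order: That journalist had copied what while the curator had approved a patent while the editor heard Ahmed disappeared at the hearing.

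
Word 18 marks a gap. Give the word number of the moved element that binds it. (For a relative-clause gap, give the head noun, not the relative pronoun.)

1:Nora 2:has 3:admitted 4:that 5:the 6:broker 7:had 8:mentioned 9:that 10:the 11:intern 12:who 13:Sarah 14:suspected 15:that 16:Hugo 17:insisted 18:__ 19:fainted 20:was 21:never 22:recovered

The gap at 18 is the subject of "fainted", inside a relative clause.
The relative pronoun is "who" (word 12); it is bound by the head noun immediately before it.
Its filler is the head noun "intern", at word 11.

11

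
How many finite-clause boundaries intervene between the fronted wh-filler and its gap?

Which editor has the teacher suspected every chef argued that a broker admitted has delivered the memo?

"which editor" is extracted from the subject of "delivered".
Boundaries crossed, outermost first: [Ø], [that], [Ø] — 3 in total.

3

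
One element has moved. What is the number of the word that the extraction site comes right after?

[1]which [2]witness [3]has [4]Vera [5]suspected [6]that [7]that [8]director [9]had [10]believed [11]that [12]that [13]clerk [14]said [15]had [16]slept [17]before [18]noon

The displaced element is "which witness" (word 2).
It is linked across 3 clause boundaries (that → that → Ø).
It functions as the subject of "slept", so the gap sits immediately after word 14 ("said").
Base order: Vera has suspected that that director had believed that that clerk said that which witness had slept before noon.

14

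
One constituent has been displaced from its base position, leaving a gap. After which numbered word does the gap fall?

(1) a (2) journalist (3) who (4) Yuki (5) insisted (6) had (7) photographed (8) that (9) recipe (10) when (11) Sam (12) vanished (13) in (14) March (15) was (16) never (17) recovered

The displaced element is "a journalist" (word 2).
It is linked across 1 clause boundary (Ø).
It functions as the subject of "photographed", so the gap sits immediately after word 5 ("insisted").
Base order: Yuki insisted that a journalist had photographed that recipe when Sam vanished in March.

5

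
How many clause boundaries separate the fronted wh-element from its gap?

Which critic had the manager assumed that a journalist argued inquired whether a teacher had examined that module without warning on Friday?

2

"which critic" is extracted from the subject of "inquired".
Boundaries crossed, outermost first: [that], [Ø] — 2 in total.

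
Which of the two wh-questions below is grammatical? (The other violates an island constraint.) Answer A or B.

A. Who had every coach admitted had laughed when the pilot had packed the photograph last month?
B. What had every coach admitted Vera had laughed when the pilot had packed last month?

A

In B, the wh-phrase is extracted from inside an adjunct island (introduced by "when"), which blocks movement.
In A, the extraction path crosses only that-complement boundaries, which are transparent.
So A is grammatical.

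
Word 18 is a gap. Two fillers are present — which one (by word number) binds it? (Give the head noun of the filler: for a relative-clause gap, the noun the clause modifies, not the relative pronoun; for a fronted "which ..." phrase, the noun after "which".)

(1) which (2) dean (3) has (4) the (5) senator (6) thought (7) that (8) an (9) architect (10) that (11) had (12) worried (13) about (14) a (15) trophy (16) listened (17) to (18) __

The marked gap is the object of the preposition "to" of "listened".
Its filler is the fronted wh-phrase "which dean", at word 2.
(The other dependency links word 9 to a gap after word 10.)

2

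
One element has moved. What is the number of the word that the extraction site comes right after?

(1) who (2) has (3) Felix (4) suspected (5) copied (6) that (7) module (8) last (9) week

The displaced element is "who" (word 1).
It is linked across 1 clause boundary (Ø).
It functions as the subject of "copied", so the gap sits immediately after word 4 ("suspected").
Base order: Felix has suspected who copied that module last week.

4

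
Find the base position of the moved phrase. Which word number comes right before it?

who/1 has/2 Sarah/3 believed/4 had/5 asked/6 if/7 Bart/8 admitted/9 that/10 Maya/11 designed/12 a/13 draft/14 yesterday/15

4

The displaced element is "who" (word 1).
It is linked across 1 clause boundary (Ø).
It functions as the subject of "asked", so the gap sits immediately after word 4 ("believed").
Base order: Sarah has believed that who had asked if Bart admitted that Maya designed a draft yesterday.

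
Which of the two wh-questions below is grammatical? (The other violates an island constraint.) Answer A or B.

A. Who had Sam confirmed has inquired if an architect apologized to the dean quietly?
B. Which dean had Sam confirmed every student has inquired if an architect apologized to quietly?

In B, the wh-phrase is extracted from inside a wh-island (introduced by "if"), which blocks movement.
In A, the extraction path crosses only that-complement boundaries, which are transparent.
So A is grammatical.

A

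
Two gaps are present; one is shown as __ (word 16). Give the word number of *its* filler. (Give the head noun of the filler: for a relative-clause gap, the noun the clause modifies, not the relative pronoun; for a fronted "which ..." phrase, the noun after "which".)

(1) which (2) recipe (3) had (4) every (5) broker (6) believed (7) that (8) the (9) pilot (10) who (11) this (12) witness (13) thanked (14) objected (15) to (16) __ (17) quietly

2

The marked gap is the object of the preposition "to" of "objected".
Its filler is the fronted wh-phrase "which recipe", at word 2.
(The other dependency links word 9 to a gap after word 13.)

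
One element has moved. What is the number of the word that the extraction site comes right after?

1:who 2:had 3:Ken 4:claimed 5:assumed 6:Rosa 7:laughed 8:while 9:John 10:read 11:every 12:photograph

The displaced element is "who" (word 1).
It is linked across 1 clause boundary (Ø).
It functions as the subject of "assumed", so the gap sits immediately after word 4 ("claimed").
Base order: Ken had claimed that who assumed Rosa laughed while John read every photograph.

4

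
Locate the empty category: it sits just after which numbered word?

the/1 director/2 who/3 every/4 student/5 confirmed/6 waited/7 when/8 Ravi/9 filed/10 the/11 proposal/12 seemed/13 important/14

The displaced element is "the director" (word 2).
It is linked across 1 clause boundary (Ø).
It functions as the subject of "waited", so the gap sits immediately after word 6 ("confirmed").
Base order: Every student confirmed that the director waited when Ravi filed the proposal.

6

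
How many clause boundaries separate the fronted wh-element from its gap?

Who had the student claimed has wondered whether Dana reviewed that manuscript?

1

"who" is extracted from the subject of "wondered".
Boundaries crossed, outermost first: [Ø] — 1 in total.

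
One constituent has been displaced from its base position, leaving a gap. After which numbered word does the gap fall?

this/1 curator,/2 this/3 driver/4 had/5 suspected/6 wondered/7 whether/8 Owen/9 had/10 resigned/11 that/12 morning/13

6

The displaced element is "this curator" (word 2).
It is linked across 1 clause boundary (Ø).
It functions as the subject of "wondered", so the gap sits immediately after word 6 ("suspected").
Base order: This driver had suspected that this curator wondered whether Owen had resigned that morning.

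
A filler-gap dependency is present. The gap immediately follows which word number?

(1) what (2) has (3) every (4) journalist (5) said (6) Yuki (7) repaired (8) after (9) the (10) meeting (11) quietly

7

The displaced element is "what" (word 1).
It is linked across 1 clause boundary (Ø).
It functions as the direct object of "repaired", so the gap sits immediately after word 7 ("repaired").
Base order: Every journalist has said Yuki repaired what after the meeting quietly.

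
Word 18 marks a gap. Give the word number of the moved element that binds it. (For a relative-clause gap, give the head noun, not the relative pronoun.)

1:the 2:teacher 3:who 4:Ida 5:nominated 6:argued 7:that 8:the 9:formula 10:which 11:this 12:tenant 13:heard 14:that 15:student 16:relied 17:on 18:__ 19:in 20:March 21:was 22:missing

9

The gap at 18 is the prepositional object of "relied", inside a relative clause.
The relative pronoun is "which" (word 10); it is bound by the head noun immediately before it.
Its filler is the head noun "formula", at word 9.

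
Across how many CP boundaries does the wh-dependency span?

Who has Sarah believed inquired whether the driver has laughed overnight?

"who" is extracted from the subject of "inquired".
Boundaries crossed, outermost first: [Ø] — 1 in total.

1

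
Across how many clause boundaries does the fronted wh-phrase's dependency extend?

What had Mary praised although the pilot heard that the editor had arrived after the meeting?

"what" originates inside the matrix clause — no clause boundary is crossed.

0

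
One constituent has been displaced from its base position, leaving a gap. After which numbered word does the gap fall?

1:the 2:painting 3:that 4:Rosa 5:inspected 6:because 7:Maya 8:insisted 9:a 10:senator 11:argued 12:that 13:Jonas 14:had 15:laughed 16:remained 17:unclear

5

The displaced element is "the painting" (word 2).
It functions as the direct object of "inspected", so the gap sits immediately after word 5 ("inspected").
Base order: Rosa inspected the painting because Maya insisted a senator argued that Jonas had laughed.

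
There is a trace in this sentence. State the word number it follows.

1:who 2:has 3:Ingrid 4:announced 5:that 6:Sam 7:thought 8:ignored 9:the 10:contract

7

The displaced element is "who" (word 1).
It is linked across 2 clause boundaries (that → Ø).
It functions as the subject of "ignored", so the gap sits immediately after word 7 ("thought").
Base order: Ingrid has announced that Sam thought that who ignored the contract.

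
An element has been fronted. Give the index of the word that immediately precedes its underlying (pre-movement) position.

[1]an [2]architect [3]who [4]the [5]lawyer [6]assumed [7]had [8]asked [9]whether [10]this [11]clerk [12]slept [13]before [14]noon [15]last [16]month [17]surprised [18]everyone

6

The displaced element is "an architect" (word 2).
It is linked across 1 clause boundary (Ø).
It functions as the subject of "asked", so the gap sits immediately after word 6 ("assumed").
Base order: The lawyer assumed that an architect had asked whether this clerk slept before noon last month.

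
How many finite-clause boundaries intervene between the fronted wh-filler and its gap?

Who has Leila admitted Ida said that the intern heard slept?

"who" is extracted from the subject of "slept".
Boundaries crossed, outermost first: [Ø], [that], [Ø] — 3 in total.

3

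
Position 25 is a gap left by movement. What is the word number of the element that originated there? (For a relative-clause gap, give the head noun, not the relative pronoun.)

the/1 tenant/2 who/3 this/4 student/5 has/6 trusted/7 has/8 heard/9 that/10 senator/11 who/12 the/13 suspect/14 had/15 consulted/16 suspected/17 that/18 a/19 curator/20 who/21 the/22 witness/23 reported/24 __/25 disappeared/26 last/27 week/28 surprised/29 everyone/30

20

The gap at 25 is the subject of "disappeared", inside a relative clause.
The relative pronoun is "who" (word 21); it is bound by the head noun immediately before it.
Its filler is the head noun "curator", at word 20.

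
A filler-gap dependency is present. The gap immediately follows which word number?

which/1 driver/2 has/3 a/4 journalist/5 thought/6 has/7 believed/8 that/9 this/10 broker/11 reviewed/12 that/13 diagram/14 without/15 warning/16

The displaced element is "which driver" (word 2).
It is linked across 1 clause boundary (Ø).
It functions as the subject of "believed", so the gap sits immediately after word 6 ("thought").
Base order: A journalist has thought which driver has believed that this broker reviewed that diagram without warning.

6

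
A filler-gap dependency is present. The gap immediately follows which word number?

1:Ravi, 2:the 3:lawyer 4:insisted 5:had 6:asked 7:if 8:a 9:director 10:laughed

The displaced element is "Ravi" (word 1).
It is linked across 1 clause boundary (Ø).
It functions as the subject of "asked", so the gap sits immediately after word 4 ("insisted").
Base order: The lawyer insisted that Ravi had asked if a director laughed.

4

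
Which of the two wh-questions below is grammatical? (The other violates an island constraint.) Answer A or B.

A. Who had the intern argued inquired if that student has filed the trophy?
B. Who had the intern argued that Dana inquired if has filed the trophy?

A

In B, the wh-phrase is extracted from inside a wh-island (introduced by "if"), which blocks movement.
In A, the extraction path crosses only that-complement boundaries, which are transparent.
So A is grammatical.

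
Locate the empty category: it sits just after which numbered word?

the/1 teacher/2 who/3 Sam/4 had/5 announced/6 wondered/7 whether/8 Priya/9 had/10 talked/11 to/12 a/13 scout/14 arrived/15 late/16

6

The displaced element is "the teacher" (word 2).
It is linked across 1 clause boundary (Ø).
It functions as the subject of "wondered", so the gap sits immediately after word 6 ("announced").
Base order: Sam had announced that the teacher wondered whether Priya had talked to a scout.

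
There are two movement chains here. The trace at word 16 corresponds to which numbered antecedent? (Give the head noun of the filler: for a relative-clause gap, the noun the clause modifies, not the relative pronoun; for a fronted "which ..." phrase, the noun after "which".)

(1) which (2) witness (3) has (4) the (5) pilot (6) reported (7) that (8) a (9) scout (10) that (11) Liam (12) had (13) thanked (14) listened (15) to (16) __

The marked gap is the object of the preposition "to" of "listened".
Its filler is the fronted wh-phrase "which witness", at word 2.
(The other dependency links word 9 to a gap after word 13.)

2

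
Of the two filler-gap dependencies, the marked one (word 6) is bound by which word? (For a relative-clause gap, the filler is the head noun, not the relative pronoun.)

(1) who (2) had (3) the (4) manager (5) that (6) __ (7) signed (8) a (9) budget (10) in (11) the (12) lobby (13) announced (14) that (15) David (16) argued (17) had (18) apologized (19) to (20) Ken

4

The marked gap is inside the relative clause, the subject of "signed".
Its filler is the head noun "manager" (via "that"), at word 4.
(The other dependency links word 1 to a gap after word 16.)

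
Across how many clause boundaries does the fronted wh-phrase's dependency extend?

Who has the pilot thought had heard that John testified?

1

"who" is extracted from the subject of "heard".
Boundaries crossed, outermost first: [Ø] — 1 in total.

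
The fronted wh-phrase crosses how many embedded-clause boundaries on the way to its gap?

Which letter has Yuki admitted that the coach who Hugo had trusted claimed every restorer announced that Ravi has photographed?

"which letter" is extracted from the object of "photographed".
Boundaries crossed, outermost first: [that], [Ø], [that] — 3 in total.

3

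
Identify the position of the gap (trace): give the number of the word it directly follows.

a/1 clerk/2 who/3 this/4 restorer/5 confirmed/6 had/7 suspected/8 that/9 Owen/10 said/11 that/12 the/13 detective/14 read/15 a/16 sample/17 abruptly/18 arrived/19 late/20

The displaced element is "a clerk" (word 2).
It is linked across 1 clause boundary (Ø).
It functions as the subject of "suspected", so the gap sits immediately after word 6 ("confirmed").
Base order: This restorer confirmed that a clerk had suspected that Owen said that the detective read a sample abruptly.

6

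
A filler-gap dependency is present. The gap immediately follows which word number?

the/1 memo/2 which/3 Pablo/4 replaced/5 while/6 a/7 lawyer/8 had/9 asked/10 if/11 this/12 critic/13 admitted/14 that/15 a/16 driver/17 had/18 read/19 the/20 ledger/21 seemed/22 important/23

The displaced element is "the memo" (word 2).
It functions as the direct object of "replaced", so the gap sits immediately after word 5 ("replaced").
Base order: Pablo replaced the memo while a lawyer had asked if this critic admitted that a driver had read the ledger.

5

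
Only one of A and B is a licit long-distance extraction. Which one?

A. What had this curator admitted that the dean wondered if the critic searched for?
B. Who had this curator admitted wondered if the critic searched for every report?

B

In A, the wh-phrase is extracted from inside a wh-island (introduced by "if"), which blocks movement.
In B, the extraction path crosses only that-complement boundaries, which are transparent.
So B is grammatical.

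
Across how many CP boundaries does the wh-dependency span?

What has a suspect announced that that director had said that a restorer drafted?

"what" is extracted from the object of "drafted".
Boundaries crossed, outermost first: [that], [that] — 2 in total.

2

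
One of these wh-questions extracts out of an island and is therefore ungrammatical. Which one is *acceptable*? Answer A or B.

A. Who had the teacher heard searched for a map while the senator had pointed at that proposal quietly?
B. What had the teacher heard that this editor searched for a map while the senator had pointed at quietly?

In B, the wh-phrase is extracted from inside an adjunct island (introduced by "while"), which blocks movement.
In A, the extraction path crosses only that-complement boundaries, which are transparent.
So A is grammatical.

A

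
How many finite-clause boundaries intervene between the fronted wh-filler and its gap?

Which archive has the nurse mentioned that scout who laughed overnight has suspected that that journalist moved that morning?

2

"which archive" is extracted from the object of "moved".
Boundaries crossed, outermost first: [Ø], [that] — 2 in total.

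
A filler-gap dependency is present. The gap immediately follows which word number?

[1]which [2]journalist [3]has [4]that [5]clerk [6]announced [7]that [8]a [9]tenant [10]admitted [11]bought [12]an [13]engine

10

The displaced element is "which journalist" (word 2).
It is linked across 2 clause boundaries (that → Ø).
It functions as the subject of "bought", so the gap sits immediately after word 10 ("admitted").
Base order: That clerk has announced that a tenant admitted that which journalist bought an engine.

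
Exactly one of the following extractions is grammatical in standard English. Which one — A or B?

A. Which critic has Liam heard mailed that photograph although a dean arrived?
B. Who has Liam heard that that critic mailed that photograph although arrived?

In B, the wh-phrase is extracted from inside an adjunct island (introduced by "although"), which blocks movement.
In A, the extraction path crosses only that-complement boundaries, which are transparent.
So A is grammatical.

A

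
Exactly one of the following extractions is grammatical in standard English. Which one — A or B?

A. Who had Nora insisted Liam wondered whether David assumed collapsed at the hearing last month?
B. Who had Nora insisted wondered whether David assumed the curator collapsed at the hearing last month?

B

In A, the wh-phrase is extracted from inside a wh-island (introduced by "whether"), which blocks movement.
In B, the extraction path crosses only that-complement boundaries, which are transparent.
So B is grammatical.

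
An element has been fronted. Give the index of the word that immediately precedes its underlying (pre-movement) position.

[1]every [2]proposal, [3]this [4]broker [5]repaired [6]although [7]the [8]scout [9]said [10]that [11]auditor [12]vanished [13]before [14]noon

5

The displaced element is "every proposal" (word 2).
It functions as the direct object of "repaired", so the gap sits immediately after word 5 ("repaired").
Base order: This broker repaired every proposal although the scout said that auditor vanished before noon.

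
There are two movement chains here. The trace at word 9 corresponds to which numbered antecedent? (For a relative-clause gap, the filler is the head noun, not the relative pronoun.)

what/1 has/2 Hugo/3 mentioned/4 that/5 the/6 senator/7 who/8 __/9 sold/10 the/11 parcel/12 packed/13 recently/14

The marked gap is inside the relative clause, the subject of "sold".
Its filler is the head noun "senator" (via "who"), at word 7.
(The other dependency links word 1 to a gap after word 13.)

7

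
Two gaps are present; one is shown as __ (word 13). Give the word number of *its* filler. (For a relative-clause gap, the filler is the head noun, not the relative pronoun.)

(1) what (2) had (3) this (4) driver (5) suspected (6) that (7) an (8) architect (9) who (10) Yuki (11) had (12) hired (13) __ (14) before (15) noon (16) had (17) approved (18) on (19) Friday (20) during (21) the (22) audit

8

The marked gap is inside the relative clause, the direct object of "hired".
Its filler is the head noun "architect" (via "who"), at word 8.
(The other dependency links word 1 to a gap after word 17.)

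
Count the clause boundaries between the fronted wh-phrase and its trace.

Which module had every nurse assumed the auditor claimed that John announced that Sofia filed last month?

"which module" is extracted from the object of "filed".
Boundaries crossed, outermost first: [Ø], [that], [that] — 3 in total.

3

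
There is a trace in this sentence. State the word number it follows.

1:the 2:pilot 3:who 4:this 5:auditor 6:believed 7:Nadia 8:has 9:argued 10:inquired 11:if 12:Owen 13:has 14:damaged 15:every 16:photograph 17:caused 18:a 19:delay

The displaced element is "the pilot" (word 2).
It is linked across 2 clause boundaries (Ø → Ø).
It functions as the subject of "inquired", so the gap sits immediately after word 9 ("argued").
Base order: This auditor believed Nadia has argued that the pilot inquired if Owen has damaged every photograph.

9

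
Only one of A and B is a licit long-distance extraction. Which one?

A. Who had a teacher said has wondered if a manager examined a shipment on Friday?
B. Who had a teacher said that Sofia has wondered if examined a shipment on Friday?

In B, the wh-phrase is extracted from inside a wh-island (introduced by "if"), which blocks movement.
In A, the extraction path crosses only that-complement boundaries, which are transparent.
So A is grammatical.

A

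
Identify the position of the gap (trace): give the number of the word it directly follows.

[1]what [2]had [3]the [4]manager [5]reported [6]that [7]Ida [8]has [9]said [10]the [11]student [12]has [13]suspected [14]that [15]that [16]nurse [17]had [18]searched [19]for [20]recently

19

The displaced element is "what" (word 1).
It is linked across 3 clause boundaries (that → Ø → that).
It functions as the object of the preposition "for" of "searched", so the gap sits immediately after word 19 ("for").
Base order: The manager had reported that Ida has said the student has suspected that that nurse had searched for what recently.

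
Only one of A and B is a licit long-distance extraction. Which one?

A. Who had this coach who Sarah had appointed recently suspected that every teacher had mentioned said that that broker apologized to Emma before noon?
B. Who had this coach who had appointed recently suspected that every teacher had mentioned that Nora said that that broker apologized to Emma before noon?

In B, the wh-phrase is extracted from inside a complex-NP island (relative clause) (introduced by "who"), which blocks movement.
In A, the extraction path crosses only that-complement boundaries, which are transparent.
So A is grammatical.

A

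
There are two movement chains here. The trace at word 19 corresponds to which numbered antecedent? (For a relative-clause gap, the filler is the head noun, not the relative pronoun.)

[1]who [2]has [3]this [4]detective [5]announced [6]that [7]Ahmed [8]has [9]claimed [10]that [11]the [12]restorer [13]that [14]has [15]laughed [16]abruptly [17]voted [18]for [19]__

1

The marked gap is the object of the preposition "for" of "voted".
Its filler is the fronted wh-phrase "who", at word 1.
(The other dependency links word 12 to a gap after word 13.)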